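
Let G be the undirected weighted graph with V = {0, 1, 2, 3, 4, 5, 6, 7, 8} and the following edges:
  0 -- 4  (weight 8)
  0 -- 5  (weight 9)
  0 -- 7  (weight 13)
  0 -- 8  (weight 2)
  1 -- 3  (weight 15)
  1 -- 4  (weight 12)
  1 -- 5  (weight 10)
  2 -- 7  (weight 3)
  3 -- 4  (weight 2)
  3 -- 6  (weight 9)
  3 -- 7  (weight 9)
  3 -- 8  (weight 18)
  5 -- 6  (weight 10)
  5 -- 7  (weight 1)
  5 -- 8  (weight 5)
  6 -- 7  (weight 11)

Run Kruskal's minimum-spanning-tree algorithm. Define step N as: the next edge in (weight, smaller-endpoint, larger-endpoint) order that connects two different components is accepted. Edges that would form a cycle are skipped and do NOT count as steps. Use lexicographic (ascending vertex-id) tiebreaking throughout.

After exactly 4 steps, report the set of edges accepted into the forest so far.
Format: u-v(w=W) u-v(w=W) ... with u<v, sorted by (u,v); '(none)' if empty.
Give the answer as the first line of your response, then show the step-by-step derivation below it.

0-8(w=2) 2-7(w=3) 3-4(w=2) 5-7(w=1)

step 1: add edge 5-7 (w=1); MST = {5-7(w=1)}
step 2: add edge 0-8 (w=2); MST = {0-8(w=2) 5-7(w=1)}
step 3: add edge 3-4 (w=2); MST = {0-8(w=2) 3-4(w=2) 5-7(w=1)}
step 4: add edge 2-7 (w=3); MST = {0-8(w=2) 2-7(w=3) 3-4(w=2) 5-7(w=1)}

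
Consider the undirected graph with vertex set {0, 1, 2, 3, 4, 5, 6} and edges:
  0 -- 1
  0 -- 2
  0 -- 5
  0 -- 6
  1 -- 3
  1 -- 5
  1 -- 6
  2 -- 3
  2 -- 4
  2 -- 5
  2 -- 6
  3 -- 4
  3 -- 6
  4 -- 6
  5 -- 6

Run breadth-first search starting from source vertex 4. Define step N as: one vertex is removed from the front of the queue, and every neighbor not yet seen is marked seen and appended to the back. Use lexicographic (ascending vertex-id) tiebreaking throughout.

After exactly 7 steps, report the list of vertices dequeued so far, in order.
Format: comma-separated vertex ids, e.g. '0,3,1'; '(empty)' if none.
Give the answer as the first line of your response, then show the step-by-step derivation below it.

4,2,3,6,0,5,1

step 1: dequeue 4; queue=[2,3,6]; order=4
step 2: dequeue 2; queue=[3,6,0,5]; order=4,2
step 3: dequeue 3; queue=[6,0,5,1]; order=4,2,3
step 4: dequeue 6; queue=[0,5,1]; order=4,2,3,6
step 5: dequeue 0; queue=[5,1]; order=4,2,3,6,0
step 6: dequeue 5; queue=[1]; order=4,2,3,6,0,5
step 7: dequeue 1; queue=[(empty)]; order=4,2,3,6,0,5,1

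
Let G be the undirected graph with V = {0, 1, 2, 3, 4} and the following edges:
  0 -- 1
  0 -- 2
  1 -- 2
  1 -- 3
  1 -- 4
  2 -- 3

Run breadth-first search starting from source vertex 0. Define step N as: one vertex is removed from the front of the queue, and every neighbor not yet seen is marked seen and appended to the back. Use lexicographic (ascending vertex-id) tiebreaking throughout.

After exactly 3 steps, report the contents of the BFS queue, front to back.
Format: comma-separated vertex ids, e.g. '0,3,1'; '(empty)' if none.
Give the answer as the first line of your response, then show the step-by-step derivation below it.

3,4

step 1: dequeue 0; queue=[1,2]; order=0
step 2: dequeue 1; queue=[2,3,4]; order=0,1
step 3: dequeue 2; queue=[3,4]; order=0,1,2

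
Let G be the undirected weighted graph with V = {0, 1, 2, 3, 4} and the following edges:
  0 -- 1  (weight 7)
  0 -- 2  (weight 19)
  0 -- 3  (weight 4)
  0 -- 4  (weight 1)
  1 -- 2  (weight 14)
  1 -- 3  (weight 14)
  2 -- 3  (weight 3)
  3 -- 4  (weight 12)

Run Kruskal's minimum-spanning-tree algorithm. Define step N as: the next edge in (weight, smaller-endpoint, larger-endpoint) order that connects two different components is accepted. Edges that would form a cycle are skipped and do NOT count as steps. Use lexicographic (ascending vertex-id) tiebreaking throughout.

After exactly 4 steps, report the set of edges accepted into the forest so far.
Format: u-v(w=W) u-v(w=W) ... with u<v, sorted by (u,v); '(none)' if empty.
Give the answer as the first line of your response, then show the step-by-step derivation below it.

0-1(w=7) 0-3(w=4) 0-4(w=1) 2-3(w=3)

step 1: add edge 0-4 (w=1); MST = {0-4(w=1)}
step 2: add edge 2-3 (w=3); MST = {0-4(w=1) 2-3(w=3)}
step 3: add edge 0-3 (w=4); MST = {0-3(w=4) 0-4(w=1) 2-3(w=3)}
step 4: add edge 0-1 (w=7); MST = {0-1(w=7) 0-3(w=4) 0-4(w=1) 2-3(w=3)}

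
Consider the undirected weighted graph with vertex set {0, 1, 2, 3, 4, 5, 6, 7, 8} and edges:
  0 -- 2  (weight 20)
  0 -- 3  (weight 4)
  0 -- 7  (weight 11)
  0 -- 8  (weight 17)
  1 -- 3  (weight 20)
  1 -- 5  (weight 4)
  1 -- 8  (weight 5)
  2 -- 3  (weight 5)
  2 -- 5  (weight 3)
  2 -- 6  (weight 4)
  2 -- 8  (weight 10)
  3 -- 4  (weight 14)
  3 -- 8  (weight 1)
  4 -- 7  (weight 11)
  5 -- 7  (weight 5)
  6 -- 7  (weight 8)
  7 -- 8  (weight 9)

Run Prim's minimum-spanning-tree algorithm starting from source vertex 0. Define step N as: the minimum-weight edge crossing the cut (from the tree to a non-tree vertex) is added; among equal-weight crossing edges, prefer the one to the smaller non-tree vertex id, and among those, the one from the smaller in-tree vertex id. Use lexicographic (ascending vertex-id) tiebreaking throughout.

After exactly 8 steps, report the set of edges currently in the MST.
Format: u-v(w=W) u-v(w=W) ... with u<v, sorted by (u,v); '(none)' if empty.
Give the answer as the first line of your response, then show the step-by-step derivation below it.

0-3(w=4) 1-5(w=4) 1-8(w=5) 2-5(w=3) 2-6(w=4) 3-8(w=1) 4-7(w=11) 5-7(w=5)

step 1: add edge 0-3 (w=4); MST = {0-3(w=4)}
step 2: add edge 3-8 (w=1); MST = {0-3(w=4) 3-8(w=1)}
step 3: add edge 1-8 (w=5); MST = {0-3(w=4) 1-8(w=5) 3-8(w=1)}
step 4: add edge 1-5 (w=4); MST = {0-3(w=4) 1-5(w=4) 1-8(w=5) 3-8(w=1)}
step 5: add edge 2-5 (w=3); MST = {0-3(w=4) 1-5(w=4) 1-8(w=5) 2-5(w=3) 3-8(w=1)}
step 6: add edge 2-6 (w=4); MST = {0-3(w=4) 1-5(w=4) 1-8(w=5) 2-5(w=3) 2-6(w=4) 3-8(w=1)}
step 7: add edge 5-7 (w=5); MST = {0-3(w=4) 1-5(w=4) 1-8(w=5) 2-5(w=3) 2-6(w=4) 3-8(w=1) 5-7(w=5)}
step 8: add edge 4-7 (w=11); MST = {0-3(w=4) 1-5(w=4) 1-8(w=5) 2-5(w=3) 2-6(w=4) 3-8(w=1) 4-7(w=11) 5-7(w=5)}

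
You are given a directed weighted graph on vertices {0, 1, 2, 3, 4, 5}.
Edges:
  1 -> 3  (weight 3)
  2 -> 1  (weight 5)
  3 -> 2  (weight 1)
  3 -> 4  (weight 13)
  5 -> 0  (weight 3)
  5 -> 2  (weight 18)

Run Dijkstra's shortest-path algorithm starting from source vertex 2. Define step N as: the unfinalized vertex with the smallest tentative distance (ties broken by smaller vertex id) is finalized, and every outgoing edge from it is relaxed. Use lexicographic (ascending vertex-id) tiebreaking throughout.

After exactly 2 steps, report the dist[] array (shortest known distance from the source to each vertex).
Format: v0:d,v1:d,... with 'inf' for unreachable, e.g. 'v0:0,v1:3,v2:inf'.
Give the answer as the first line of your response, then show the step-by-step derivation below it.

v0:inf,v1:5,v2:0,v3:8,v4:inf,v5:inf

step 1: dist = v0:inf,v1:5,v2:0,v3:inf,v4:inf,v5:inf
step 2: dist = v0:inf,v1:5,v2:0,v3:8,v4:inf,v5:inf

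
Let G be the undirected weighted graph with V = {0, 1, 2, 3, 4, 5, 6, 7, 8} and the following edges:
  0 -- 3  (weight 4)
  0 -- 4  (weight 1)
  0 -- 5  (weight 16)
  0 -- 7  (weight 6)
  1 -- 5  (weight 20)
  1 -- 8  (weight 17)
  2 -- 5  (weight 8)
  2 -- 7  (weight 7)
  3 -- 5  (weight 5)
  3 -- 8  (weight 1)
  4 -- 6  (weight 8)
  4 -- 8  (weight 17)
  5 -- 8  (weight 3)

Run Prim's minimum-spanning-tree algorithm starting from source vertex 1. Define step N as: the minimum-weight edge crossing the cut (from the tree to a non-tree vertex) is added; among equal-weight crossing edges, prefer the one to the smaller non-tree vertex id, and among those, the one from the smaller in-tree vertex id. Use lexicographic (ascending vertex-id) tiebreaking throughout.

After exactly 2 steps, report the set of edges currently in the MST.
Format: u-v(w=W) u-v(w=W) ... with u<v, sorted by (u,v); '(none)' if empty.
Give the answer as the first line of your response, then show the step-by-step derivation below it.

1-8(w=17) 3-8(w=1)

step 1: add edge 1-8 (w=17); MST = {1-8(w=17)}
step 2: add edge 3-8 (w=1); MST = {1-8(w=17) 3-8(w=1)}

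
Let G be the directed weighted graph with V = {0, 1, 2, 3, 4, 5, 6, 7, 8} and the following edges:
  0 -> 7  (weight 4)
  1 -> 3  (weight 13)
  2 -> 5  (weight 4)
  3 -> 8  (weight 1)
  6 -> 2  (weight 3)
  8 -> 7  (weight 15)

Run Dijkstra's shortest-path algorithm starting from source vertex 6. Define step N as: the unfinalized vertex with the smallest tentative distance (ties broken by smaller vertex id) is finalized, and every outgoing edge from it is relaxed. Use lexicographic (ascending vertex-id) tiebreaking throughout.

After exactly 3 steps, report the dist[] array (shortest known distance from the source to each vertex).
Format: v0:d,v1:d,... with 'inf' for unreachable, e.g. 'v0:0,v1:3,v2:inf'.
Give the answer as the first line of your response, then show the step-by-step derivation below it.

v0:inf,v1:inf,v2:3,v3:inf,v4:inf,v5:7,v6:0,v7:inf,v8:inf

step 1: dist = v0:inf,v1:inf,v2:3,v3:inf,v4:inf,v5:inf,v6:0,v7:inf,v8:inf
step 2: dist = v0:inf,v1:inf,v2:3,v3:inf,v4:inf,v5:7,v6:0,v7:inf,v8:inf
step 3: dist = v0:inf,v1:inf,v2:3,v3:inf,v4:inf,v5:7,v6:0,v7:inf,v8:inf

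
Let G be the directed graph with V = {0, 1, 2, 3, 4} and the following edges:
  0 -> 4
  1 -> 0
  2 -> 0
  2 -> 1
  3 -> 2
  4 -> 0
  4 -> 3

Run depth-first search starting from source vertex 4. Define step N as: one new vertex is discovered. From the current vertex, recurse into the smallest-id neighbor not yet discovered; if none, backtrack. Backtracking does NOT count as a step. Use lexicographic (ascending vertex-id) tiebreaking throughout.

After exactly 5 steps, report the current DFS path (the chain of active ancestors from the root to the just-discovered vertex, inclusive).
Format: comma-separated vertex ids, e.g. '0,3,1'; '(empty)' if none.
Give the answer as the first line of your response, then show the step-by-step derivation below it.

4,3,2,1

step 1: discover 4; path=4; order=4
step 2: discover 0; path=4>0; order=4,0
step 3: discover 3; path=4>3; order=4,0,3
step 4: discover 2; path=4>3>2; order=4,0,3,2
step 5: discover 1; path=4>3>2>1; order=4,0,3,2,1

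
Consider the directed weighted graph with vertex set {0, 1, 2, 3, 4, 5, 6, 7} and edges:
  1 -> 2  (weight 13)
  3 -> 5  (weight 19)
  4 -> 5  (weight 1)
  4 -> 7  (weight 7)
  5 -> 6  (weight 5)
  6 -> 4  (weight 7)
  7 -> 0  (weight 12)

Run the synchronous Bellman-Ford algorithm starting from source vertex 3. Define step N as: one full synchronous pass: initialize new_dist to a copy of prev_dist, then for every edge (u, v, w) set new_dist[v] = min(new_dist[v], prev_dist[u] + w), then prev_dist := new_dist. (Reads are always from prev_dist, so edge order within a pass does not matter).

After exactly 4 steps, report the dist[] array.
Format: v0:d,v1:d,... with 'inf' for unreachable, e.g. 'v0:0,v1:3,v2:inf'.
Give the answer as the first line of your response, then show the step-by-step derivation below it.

v0:inf,v1:inf,v2:inf,v3:0,v4:31,v5:19,v6:24,v7:38

step 1: dist = v0:inf,v1:inf,v2:inf,v3:0,v4:inf,v5:19,v6:inf,v7:inf
step 2: dist = v0:inf,v1:inf,v2:inf,v3:0,v4:inf,v5:19,v6:24,v7:inf
step 3: dist = v0:inf,v1:inf,v2:inf,v3:0,v4:31,v5:19,v6:24,v7:inf
step 4: dist = v0:inf,v1:inf,v2:inf,v3:0,v4:31,v5:19,v6:24,v7:38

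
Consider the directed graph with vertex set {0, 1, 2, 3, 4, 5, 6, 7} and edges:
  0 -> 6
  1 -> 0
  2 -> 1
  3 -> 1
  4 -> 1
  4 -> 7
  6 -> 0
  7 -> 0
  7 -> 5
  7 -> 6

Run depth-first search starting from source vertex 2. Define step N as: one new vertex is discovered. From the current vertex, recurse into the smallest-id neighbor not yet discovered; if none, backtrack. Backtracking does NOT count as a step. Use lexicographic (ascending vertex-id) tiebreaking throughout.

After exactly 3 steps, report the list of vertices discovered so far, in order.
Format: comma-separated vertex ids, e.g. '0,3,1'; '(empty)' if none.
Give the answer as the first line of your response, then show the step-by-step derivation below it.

2,1,0

step 1: discover 2; path=2; order=2
step 2: discover 1; path=2>1; order=2,1
step 3: discover 0; path=2>1>0; order=2,1,0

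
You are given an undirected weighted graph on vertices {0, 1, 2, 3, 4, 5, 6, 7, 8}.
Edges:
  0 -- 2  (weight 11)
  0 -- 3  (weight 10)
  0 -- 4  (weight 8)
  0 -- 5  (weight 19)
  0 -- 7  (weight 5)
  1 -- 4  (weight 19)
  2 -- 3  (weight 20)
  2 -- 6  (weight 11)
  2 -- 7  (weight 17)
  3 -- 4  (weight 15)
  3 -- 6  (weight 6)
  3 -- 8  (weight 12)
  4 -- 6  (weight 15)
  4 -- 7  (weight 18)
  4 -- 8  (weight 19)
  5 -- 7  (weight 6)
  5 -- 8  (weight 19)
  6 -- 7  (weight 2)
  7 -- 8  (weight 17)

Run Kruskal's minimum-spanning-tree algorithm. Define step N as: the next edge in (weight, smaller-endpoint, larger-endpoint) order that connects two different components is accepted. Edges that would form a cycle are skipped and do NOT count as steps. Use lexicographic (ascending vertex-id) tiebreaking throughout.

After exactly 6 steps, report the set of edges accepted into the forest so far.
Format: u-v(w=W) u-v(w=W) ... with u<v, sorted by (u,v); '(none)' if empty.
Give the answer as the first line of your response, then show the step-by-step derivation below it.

0-2(w=11) 0-4(w=8) 0-7(w=5) 3-6(w=6) 5-7(w=6) 6-7(w=2)

step 1: add edge 6-7 (w=2); MST = {6-7(w=2)}
step 2: add edge 0-7 (w=5); MST = {0-7(w=5) 6-7(w=2)}
step 3: add edge 3-6 (w=6); MST = {0-7(w=5) 3-6(w=6) 6-7(w=2)}
step 4: add edge 5-7 (w=6); MST = {0-7(w=5) 3-6(w=6) 5-7(w=6) 6-7(w=2)}
step 5: add edge 0-4 (w=8); MST = {0-4(w=8) 0-7(w=5) 3-6(w=6) 5-7(w=6) 6-7(w=2)}
step 6: add edge 0-2 (w=11); MST = {0-2(w=11) 0-4(w=8) 0-7(w=5) 3-6(w=6) 5-7(w=6) 6-7(w=2)}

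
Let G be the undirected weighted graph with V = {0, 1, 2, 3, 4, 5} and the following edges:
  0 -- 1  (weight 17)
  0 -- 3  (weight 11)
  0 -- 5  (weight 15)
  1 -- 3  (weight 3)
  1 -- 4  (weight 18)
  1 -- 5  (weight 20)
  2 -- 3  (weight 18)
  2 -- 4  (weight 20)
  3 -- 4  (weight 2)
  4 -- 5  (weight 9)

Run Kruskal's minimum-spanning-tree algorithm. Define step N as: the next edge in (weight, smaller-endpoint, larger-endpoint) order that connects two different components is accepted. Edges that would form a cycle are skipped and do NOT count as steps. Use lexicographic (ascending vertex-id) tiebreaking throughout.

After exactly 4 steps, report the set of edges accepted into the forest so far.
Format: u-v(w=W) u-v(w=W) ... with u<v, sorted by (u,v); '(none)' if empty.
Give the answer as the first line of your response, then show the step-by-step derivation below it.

0-3(w=11) 1-3(w=3) 3-4(w=2) 4-5(w=9)

step 1: add edge 3-4 (w=2); MST = {3-4(w=2)}
step 2: add edge 1-3 (w=3); MST = {1-3(w=3) 3-4(w=2)}
step 3: add edge 4-5 (w=9); MST = {1-3(w=3) 3-4(w=2) 4-5(w=9)}
step 4: add edge 0-3 (w=11); MST = {0-3(w=11) 1-3(w=3) 3-4(w=2) 4-5(w=9)}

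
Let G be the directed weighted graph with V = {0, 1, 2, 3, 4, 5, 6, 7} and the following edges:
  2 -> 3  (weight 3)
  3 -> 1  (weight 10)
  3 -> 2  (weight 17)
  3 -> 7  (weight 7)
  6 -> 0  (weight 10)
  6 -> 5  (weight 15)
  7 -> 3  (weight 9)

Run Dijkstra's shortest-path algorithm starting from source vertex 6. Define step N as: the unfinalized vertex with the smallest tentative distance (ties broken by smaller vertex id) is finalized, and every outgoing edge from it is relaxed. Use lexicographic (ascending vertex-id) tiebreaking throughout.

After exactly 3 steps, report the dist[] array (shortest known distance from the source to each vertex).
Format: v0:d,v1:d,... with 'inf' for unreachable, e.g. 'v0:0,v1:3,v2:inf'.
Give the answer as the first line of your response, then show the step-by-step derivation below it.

v0:10,v1:inf,v2:inf,v3:inf,v4:inf,v5:15,v6:0,v7:inf

step 1: dist = v0:10,v1:inf,v2:inf,v3:inf,v4:inf,v5:15,v6:0,v7:inf
step 2: dist = v0:10,v1:inf,v2:inf,v3:inf,v4:inf,v5:15,v6:0,v7:inf
step 3: dist = v0:10,v1:inf,v2:inf,v3:inf,v4:inf,v5:15,v6:0,v7:inf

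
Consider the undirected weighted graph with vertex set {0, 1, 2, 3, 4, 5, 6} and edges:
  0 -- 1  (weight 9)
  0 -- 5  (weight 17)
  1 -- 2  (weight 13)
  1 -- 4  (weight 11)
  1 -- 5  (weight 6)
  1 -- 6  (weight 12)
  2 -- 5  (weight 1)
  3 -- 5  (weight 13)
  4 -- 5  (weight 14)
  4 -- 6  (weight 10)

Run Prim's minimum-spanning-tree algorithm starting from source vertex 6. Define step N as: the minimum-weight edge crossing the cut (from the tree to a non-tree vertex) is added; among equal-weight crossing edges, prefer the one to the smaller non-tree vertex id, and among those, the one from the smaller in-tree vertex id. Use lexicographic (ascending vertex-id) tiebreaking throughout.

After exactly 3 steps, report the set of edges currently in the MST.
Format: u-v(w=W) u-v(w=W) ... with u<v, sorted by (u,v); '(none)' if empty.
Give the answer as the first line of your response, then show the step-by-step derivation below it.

1-4(w=11) 1-5(w=6) 4-6(w=10)

step 1: add edge 4-6 (w=10); MST = {4-6(w=10)}
step 2: add edge 1-4 (w=11); MST = {1-4(w=11) 4-6(w=10)}
step 3: add edge 1-5 (w=6); MST = {1-4(w=11) 1-5(w=6) 4-6(w=10)}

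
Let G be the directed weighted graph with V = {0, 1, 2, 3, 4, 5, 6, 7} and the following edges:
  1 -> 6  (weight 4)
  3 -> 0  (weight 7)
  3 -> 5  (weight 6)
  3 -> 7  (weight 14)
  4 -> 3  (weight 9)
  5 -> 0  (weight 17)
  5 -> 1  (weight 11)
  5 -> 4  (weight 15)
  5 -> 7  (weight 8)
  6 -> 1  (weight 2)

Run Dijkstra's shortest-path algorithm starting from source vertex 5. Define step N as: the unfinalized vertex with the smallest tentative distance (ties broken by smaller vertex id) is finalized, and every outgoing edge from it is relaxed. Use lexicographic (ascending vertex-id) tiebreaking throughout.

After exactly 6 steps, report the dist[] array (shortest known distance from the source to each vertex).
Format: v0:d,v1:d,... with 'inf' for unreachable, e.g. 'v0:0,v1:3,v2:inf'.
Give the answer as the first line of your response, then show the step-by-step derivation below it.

v0:17,v1:11,v2:inf,v3:24,v4:15,v5:0,v6:15,v7:8

step 1: dist = v0:17,v1:11,v2:inf,v3:inf,v4:15,v5:0,v6:inf,v7:8
step 2: dist = v0:17,v1:11,v2:inf,v3:inf,v4:15,v5:0,v6:inf,v7:8
step 3: dist = v0:17,v1:11,v2:inf,v3:inf,v4:15,v5:0,v6:15,v7:8
step 4: dist = v0:17,v1:11,v2:inf,v3:24,v4:15,v5:0,v6:15,v7:8
step 5: dist = v0:17,v1:11,v2:inf,v3:24,v4:15,v5:0,v6:15,v7:8
step 6: dist = v0:17,v1:11,v2:inf,v3:24,v4:15,v5:0,v6:15,v7:8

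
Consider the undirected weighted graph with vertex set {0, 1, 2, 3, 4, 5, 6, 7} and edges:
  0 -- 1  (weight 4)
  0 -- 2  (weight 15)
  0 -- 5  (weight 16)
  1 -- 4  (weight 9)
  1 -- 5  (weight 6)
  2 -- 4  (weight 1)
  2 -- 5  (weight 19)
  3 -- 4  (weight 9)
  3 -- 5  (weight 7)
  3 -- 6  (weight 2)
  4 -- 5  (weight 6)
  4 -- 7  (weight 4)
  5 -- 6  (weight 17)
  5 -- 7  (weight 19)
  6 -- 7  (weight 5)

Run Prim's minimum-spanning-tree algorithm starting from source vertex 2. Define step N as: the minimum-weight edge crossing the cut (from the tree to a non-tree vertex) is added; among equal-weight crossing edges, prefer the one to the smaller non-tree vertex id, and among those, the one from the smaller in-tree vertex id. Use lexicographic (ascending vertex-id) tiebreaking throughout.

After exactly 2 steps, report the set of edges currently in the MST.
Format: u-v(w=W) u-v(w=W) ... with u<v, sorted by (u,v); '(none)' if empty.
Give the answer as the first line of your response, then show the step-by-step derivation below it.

2-4(w=1) 4-7(w=4)

step 1: add edge 2-4 (w=1); MST = {2-4(w=1)}
step 2: add edge 4-7 (w=4); MST = {2-4(w=1) 4-7(w=4)}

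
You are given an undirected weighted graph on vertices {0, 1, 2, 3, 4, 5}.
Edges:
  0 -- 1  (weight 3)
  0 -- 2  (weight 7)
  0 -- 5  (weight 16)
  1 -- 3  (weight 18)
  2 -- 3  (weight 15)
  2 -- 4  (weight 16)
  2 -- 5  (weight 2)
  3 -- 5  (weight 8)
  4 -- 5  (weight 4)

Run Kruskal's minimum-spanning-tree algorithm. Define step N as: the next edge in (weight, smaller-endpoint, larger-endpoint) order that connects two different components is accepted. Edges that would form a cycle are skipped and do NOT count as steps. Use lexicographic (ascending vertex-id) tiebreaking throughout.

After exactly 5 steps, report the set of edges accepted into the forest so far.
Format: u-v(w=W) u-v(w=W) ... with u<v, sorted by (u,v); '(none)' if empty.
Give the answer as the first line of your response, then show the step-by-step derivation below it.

0-1(w=3) 0-2(w=7) 2-5(w=2) 3-5(w=8) 4-5(w=4)

step 1: add edge 2-5 (w=2); MST = {2-5(w=2)}
step 2: add edge 0-1 (w=3); MST = {0-1(w=3) 2-5(w=2)}
step 3: add edge 4-5 (w=4); MST = {0-1(w=3) 2-5(w=2) 4-5(w=4)}
step 4: add edge 0-2 (w=7); MST = {0-1(w=3) 0-2(w=7) 2-5(w=2) 4-5(w=4)}
step 5: add edge 3-5 (w=8); MST = {0-1(w=3) 0-2(w=7) 2-5(w=2) 3-5(w=8) 4-5(w=4)}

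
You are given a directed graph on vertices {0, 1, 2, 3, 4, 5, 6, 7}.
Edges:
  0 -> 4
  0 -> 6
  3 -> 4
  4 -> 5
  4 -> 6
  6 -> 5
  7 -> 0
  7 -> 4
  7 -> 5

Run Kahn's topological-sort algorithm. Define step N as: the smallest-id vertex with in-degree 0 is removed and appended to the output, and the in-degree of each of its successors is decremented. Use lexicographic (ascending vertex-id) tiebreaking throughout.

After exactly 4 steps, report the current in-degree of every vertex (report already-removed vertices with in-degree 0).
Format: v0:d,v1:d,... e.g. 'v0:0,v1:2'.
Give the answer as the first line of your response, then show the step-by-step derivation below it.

v0:0,v1:0,v2:0,v3:0,v4:1,v5:2,v6:2,v7:0

step 1: output 1; order=[1]; indeg=(1,0,0,0,3,3,2,0)
step 2: output 2; order=[1,2]; indeg=(1,0,0,0,3,3,2,0)
step 3: output 3; order=[1,2,3]; indeg=(1,0,0,0,2,3,2,0)
step 4: output 7; order=[1,2,3,7]; indeg=(0,0,0,0,1,2,2,0)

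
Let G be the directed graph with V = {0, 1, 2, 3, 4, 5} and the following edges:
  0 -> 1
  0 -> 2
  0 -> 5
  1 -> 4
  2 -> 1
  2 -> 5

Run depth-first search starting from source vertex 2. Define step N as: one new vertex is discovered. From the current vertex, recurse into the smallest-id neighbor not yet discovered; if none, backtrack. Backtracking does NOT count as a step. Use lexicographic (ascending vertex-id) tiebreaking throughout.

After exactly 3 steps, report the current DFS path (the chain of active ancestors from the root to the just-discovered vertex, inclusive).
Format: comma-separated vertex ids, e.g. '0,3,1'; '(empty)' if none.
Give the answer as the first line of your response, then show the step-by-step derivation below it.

2,1,4

step 1: discover 2; path=2; order=2
step 2: discover 1; path=2>1; order=2,1
step 3: discover 4; path=2>1>4; order=2,1,4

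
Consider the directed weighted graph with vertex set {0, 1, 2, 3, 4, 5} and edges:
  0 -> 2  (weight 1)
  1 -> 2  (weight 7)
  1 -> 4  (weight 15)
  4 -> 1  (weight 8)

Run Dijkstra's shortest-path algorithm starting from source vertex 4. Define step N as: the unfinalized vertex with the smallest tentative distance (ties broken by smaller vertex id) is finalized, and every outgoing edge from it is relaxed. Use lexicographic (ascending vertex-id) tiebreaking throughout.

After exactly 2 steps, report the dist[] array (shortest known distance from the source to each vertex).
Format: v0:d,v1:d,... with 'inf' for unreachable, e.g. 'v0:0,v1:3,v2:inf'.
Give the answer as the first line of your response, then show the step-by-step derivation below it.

v0:inf,v1:8,v2:15,v3:inf,v4:0,v5:inf

step 1: dist = v0:inf,v1:8,v2:inf,v3:inf,v4:0,v5:inf
step 2: dist = v0:inf,v1:8,v2:15,v3:inf,v4:0,v5:inf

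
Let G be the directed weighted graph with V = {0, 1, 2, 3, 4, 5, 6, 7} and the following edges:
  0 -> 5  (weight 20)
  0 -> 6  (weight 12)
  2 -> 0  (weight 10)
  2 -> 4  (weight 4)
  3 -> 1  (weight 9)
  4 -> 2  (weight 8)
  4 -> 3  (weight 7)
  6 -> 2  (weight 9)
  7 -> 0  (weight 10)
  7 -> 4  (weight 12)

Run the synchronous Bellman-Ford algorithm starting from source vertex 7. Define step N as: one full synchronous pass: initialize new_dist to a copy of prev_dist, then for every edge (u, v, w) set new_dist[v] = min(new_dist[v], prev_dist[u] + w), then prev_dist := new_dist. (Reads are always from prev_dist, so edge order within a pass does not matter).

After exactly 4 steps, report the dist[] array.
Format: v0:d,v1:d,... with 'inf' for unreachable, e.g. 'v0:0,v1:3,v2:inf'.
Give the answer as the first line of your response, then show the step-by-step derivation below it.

v0:10,v1:28,v2:20,v3:19,v4:12,v5:30,v6:22,v7:0

step 1: dist = v0:10,v1:inf,v2:inf,v3:inf,v4:12,v5:inf,v6:inf,v7:0
step 2: dist = v0:10,v1:inf,v2:20,v3:19,v4:12,v5:30,v6:22,v7:0
step 3: dist = v0:10,v1:28,v2:20,v3:19,v4:12,v5:30,v6:22,v7:0
step 4: dist = v0:10,v1:28,v2:20,v3:19,v4:12,v5:30,v6:22,v7:0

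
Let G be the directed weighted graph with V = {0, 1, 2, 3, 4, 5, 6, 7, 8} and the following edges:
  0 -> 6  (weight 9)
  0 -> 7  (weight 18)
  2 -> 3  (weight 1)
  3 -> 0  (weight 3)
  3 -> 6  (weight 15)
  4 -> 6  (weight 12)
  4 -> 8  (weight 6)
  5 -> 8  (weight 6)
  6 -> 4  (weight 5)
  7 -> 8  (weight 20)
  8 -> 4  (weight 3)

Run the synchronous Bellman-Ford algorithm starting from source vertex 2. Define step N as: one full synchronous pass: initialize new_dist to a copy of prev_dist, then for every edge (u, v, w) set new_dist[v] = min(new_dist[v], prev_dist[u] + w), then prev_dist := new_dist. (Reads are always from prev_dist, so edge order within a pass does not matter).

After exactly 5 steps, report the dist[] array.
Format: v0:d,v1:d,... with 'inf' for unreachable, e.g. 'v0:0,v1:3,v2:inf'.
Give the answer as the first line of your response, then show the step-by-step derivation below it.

v0:4,v1:inf,v2:0,v3:1,v4:18,v5:inf,v6:13,v7:22,v8:24

step 1: dist = v0:inf,v1:inf,v2:0,v3:1,v4:inf,v5:inf,v6:inf,v7:inf,v8:inf
step 2: dist = v0:4,v1:inf,v2:0,v3:1,v4:inf,v5:inf,v6:16,v7:inf,v8:inf
step 3: dist = v0:4,v1:inf,v2:0,v3:1,v4:21,v5:inf,v6:13,v7:22,v8:inf
step 4: dist = v0:4,v1:inf,v2:0,v3:1,v4:18,v5:inf,v6:13,v7:22,v8:27
step 5: dist = v0:4,v1:inf,v2:0,v3:1,v4:18,v5:inf,v6:13,v7:22,v8:24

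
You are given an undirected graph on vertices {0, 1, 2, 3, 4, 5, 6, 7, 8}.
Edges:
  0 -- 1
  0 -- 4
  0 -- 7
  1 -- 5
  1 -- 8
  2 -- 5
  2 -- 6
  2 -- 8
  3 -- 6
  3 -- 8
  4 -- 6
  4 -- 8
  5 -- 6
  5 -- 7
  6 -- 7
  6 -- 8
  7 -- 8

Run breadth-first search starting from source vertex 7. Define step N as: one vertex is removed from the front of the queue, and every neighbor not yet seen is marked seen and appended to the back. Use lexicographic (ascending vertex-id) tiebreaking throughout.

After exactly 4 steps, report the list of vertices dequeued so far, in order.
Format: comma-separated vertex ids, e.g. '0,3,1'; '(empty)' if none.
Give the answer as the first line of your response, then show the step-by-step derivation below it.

7,0,5,6

step 1: dequeue 7; queue=[0,5,6,8]; order=7
step 2: dequeue 0; queue=[5,6,8,1,4]; order=7,0
step 3: dequeue 5; queue=[6,8,1,4,2]; order=7,0,5
step 4: dequeue 6; queue=[8,1,4,2,3]; order=7,0,5,6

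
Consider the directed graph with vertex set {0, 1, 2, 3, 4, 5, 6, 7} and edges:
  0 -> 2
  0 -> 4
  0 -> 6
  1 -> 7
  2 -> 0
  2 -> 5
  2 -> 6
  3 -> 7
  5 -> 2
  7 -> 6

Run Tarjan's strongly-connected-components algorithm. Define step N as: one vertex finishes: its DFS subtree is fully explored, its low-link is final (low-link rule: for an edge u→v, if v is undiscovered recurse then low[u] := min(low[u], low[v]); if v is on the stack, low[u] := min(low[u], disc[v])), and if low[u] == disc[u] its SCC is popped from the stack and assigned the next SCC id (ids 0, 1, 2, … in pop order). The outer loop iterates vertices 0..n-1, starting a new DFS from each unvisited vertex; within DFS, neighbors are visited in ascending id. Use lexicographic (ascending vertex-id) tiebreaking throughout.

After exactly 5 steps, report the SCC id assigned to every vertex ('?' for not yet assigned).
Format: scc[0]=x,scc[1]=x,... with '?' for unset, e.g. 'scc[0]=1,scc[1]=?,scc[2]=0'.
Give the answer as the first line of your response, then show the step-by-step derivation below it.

scc[0]=2,scc[1]=?,scc[2]=2,scc[3]=?,scc[4]=1,scc[5]=2,scc[6]=0,scc[7]=?

step 1: low=(low[0]=0,low[1]=?,low[2]=0,low[3]=?,low[4]=?,low[5]=1,low[6]=?,low[7]=?); scc=(scc[0]=?,scc[1]=?,scc[2]=?,scc[3]=?,scc[4]=?,scc[5]=?,scc[6]=?,scc[7]=?)
step 2: low=(low[0]=0,low[1]=?,low[2]=0,low[3]=?,low[4]=?,low[5]=1,low[6]=3,low[7]=?); scc=(scc[0]=?,scc[1]=?,scc[2]=?,scc[3]=?,scc[4]=?,scc[5]=?,scc[6]=0,scc[7]=?)
step 3: low=(low[0]=0,low[1]=?,low[2]=0,low[3]=?,low[4]=?,low[5]=1,low[6]=3,low[7]=?); scc=(scc[0]=?,scc[1]=?,scc[2]=?,scc[3]=?,scc[4]=?,scc[5]=?,scc[6]=0,scc[7]=?)
step 4: low=(low[0]=0,low[1]=?,low[2]=0,low[3]=?,low[4]=4,low[5]=1,low[6]=3,low[7]=?); scc=(scc[0]=?,scc[1]=?,scc[2]=?,scc[3]=?,scc[4]=1,scc[5]=?,scc[6]=0,scc[7]=?)
step 5: low=(low[0]=0,low[1]=?,low[2]=0,low[3]=?,low[4]=4,low[5]=1,low[6]=3,low[7]=?); scc=(scc[0]=2,scc[1]=?,scc[2]=2,scc[3]=?,scc[4]=1,scc[5]=2,scc[6]=0,scc[7]=?)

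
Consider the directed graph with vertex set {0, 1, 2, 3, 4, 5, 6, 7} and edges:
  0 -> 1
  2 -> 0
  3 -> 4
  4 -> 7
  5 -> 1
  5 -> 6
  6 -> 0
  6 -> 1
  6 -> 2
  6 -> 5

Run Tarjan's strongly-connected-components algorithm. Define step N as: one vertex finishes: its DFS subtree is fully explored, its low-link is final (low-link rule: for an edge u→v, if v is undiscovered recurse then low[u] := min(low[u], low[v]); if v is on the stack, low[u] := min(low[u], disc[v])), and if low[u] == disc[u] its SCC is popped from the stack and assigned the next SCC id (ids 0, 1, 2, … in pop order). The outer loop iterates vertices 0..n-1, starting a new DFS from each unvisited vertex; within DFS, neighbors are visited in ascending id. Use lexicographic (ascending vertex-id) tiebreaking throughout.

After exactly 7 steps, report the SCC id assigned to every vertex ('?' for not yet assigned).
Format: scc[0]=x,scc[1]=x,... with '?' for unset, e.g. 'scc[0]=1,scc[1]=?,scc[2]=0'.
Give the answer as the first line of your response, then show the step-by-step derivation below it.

scc[0]=1,scc[1]=0,scc[2]=2,scc[3]=5,scc[4]=4,scc[5]=?,scc[6]=?,scc[7]=3

step 1: low=(low[0]=0,low[1]=1,low[2]=?,low[3]=?,low[4]=?,low[5]=?,low[6]=?,low[7]=?); scc=(scc[0]=?,scc[1]=0,scc[2]=?,scc[3]=?,scc[4]=?,scc[5]=?,scc[6]=?,scc[7]=?)
step 2: low=(low[0]=0,low[1]=1,low[2]=?,low[3]=?,low[4]=?,low[5]=?,low[6]=?,low[7]=?); scc=(scc[0]=1,scc[1]=0,scc[2]=?,scc[3]=?,scc[4]=?,scc[5]=?,scc[6]=?,scc[7]=?)
step 3: low=(low[0]=0,low[1]=1,low[2]=2,low[3]=?,low[4]=?,low[5]=?,low[6]=?,low[7]=?); scc=(scc[0]=1,scc[1]=0,scc[2]=2,scc[3]=?,scc[4]=?,scc[5]=?,scc[6]=?,scc[7]=?)
step 4: low=(low[0]=0,low[1]=1,low[2]=2,low[3]=3,low[4]=4,low[5]=?,low[6]=?,low[7]=5); scc=(scc[0]=1,scc[1]=0,scc[2]=2,scc[3]=?,scc[4]=?,scc[5]=?,scc[6]=?,scc[7]=3)
step 5: low=(low[0]=0,low[1]=1,low[2]=2,low[3]=3,low[4]=4,low[5]=?,low[6]=?,low[7]=5); scc=(scc[0]=1,scc[1]=0,scc[2]=2,scc[3]=?,scc[4]=4,scc[5]=?,scc[6]=?,scc[7]=3)
step 6: low=(low[0]=0,low[1]=1,low[2]=2,low[3]=3,low[4]=4,low[5]=?,low[6]=?,low[7]=5); scc=(scc[0]=1,scc[1]=0,scc[2]=2,scc[3]=5,scc[4]=4,scc[5]=?,scc[6]=?,scc[7]=3)
step 7: low=(low[0]=0,low[1]=1,low[2]=2,low[3]=3,low[4]=4,low[5]=6,low[6]=6,low[7]=5); scc=(scc[0]=1,scc[1]=0,scc[2]=2,scc[3]=5,scc[4]=4,scc[5]=?,scc[6]=?,scc[7]=3)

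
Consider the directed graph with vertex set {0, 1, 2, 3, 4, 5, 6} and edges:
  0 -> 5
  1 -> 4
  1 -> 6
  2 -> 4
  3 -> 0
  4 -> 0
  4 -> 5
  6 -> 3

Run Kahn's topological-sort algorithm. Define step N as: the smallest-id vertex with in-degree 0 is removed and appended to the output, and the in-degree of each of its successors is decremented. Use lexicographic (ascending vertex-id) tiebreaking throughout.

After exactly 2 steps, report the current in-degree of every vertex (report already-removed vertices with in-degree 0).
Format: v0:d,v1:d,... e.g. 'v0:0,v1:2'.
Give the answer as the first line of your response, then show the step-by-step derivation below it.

v0:2,v1:0,v2:0,v3:1,v4:0,v5:2,v6:0

step 1: output 1; order=[1]; indeg=(2,0,0,1,1,2,0)
step 2: output 2; order=[1,2]; indeg=(2,0,0,1,0,2,0)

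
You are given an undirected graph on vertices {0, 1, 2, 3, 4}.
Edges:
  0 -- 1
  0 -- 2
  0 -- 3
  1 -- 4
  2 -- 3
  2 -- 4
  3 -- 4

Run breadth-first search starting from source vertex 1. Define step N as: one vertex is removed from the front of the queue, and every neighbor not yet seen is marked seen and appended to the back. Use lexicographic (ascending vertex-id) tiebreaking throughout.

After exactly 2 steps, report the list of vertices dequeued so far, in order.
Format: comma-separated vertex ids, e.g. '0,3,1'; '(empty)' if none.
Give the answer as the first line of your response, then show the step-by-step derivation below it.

1,0

step 1: dequeue 1; queue=[0,4]; order=1
step 2: dequeue 0; queue=[4,2,3]; order=1,0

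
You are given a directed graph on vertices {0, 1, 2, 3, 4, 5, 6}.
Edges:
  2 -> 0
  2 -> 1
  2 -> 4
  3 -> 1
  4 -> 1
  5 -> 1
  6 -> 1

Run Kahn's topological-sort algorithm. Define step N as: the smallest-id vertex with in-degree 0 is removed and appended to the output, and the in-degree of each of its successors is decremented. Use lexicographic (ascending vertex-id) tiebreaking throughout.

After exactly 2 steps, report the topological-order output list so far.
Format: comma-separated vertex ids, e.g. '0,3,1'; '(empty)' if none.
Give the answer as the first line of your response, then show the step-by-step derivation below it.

2,0

step 1: output 2; order=[2]; indeg=(0,4,0,0,0,0,0)
step 2: output 0; order=[2,0]; indeg=(0,4,0,0,0,0,0)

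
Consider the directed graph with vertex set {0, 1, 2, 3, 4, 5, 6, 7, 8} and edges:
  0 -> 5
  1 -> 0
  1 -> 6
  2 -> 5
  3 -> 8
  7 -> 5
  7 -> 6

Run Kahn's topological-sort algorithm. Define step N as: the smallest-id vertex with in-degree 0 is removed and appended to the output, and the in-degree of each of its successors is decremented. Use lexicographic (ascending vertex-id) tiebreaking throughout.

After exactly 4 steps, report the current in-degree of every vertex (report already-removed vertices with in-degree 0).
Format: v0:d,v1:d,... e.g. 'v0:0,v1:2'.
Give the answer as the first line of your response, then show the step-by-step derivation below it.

v0:0,v1:0,v2:0,v3:0,v4:0,v5:1,v6:1,v7:0,v8:0

step 1: output 1; order=[1]; indeg=(0,0,0,0,0,3,1,0,1)
step 2: output 0; order=[1,0]; indeg=(0,0,0,0,0,2,1,0,1)
step 3: output 2; order=[1,0,2]; indeg=(0,0,0,0,0,1,1,0,1)
step 4: output 3; order=[1,0,2,3]; indeg=(0,0,0,0,0,1,1,0,0)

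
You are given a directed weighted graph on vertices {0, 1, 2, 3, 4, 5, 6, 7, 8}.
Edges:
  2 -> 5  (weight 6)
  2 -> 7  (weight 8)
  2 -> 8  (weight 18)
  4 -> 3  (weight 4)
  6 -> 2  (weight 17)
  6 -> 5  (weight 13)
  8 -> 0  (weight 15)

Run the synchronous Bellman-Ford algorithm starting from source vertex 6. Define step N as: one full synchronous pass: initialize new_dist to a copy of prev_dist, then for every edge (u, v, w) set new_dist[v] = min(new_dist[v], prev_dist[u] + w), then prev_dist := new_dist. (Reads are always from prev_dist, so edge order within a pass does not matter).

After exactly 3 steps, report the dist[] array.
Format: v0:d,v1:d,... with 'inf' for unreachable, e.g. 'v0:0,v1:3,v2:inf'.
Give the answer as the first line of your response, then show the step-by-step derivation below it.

v0:50,v1:inf,v2:17,v3:inf,v4:inf,v5:13,v6:0,v7:25,v8:35

step 1: dist = v0:inf,v1:inf,v2:17,v3:inf,v4:inf,v5:13,v6:0,v7:inf,v8:inf
step 2: dist = v0:inf,v1:inf,v2:17,v3:inf,v4:inf,v5:13,v6:0,v7:25,v8:35
step 3: dist = v0:50,v1:inf,v2:17,v3:inf,v4:inf,v5:13,v6:0,v7:25,v8:35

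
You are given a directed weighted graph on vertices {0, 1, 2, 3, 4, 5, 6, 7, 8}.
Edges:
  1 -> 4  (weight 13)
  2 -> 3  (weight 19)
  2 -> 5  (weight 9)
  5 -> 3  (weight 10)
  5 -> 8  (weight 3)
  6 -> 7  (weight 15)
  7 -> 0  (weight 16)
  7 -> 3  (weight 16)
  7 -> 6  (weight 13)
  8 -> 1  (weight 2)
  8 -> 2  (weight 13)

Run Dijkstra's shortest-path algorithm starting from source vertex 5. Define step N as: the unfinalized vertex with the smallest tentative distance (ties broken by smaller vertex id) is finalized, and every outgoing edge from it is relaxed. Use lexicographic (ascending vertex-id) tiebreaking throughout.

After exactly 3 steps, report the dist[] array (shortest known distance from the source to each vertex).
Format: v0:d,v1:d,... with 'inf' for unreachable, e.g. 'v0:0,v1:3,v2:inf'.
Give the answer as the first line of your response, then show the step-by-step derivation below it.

v0:inf,v1:5,v2:16,v3:10,v4:18,v5:0,v6:inf,v7:inf,v8:3

step 1: dist = v0:inf,v1:inf,v2:inf,v3:10,v4:inf,v5:0,v6:inf,v7:inf,v8:3
step 2: dist = v0:inf,v1:5,v2:16,v3:10,v4:inf,v5:0,v6:inf,v7:inf,v8:3
step 3: dist = v0:inf,v1:5,v2:16,v3:10,v4:18,v5:0,v6:inf,v7:inf,v8:3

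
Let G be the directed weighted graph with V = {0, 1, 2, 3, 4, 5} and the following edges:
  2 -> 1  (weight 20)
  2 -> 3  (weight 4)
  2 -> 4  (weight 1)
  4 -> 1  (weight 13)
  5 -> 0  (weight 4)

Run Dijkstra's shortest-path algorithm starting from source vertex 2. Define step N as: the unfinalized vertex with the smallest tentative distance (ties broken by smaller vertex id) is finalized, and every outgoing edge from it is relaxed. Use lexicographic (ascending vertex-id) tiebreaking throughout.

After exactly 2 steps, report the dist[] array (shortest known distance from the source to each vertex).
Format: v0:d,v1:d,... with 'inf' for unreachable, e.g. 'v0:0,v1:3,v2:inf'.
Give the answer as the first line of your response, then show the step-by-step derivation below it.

v0:inf,v1:14,v2:0,v3:4,v4:1,v5:inf

step 1: dist = v0:inf,v1:20,v2:0,v3:4,v4:1,v5:inf
step 2: dist = v0:inf,v1:14,v2:0,v3:4,v4:1,v5:inf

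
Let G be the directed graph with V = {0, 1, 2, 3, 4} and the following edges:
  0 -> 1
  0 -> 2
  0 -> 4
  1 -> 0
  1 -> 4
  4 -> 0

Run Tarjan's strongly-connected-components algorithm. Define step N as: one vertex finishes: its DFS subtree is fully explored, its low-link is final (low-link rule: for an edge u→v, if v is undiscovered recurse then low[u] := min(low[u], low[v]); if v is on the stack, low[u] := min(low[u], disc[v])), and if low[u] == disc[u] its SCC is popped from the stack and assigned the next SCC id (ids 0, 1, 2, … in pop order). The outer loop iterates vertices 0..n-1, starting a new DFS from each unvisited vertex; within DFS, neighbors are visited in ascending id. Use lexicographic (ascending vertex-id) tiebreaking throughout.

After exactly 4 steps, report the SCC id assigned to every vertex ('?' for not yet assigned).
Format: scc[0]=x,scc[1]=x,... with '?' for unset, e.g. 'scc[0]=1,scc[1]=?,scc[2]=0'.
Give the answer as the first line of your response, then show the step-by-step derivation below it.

scc[0]=1,scc[1]=1,scc[2]=0,scc[3]=?,scc[4]=1

step 1: low=(low[0]=0,low[1]=0,low[2]=?,low[3]=?,low[4]=0); scc=(scc[0]=?,scc[1]=?,scc[2]=?,scc[3]=?,scc[4]=?)
step 2: low=(low[0]=0,low[1]=0,low[2]=?,low[3]=?,low[4]=0); scc=(scc[0]=?,scc[1]=?,scc[2]=?,scc[3]=?,scc[4]=?)
step 3: low=(low[0]=0,low[1]=0,low[2]=3,low[3]=?,low[4]=0); scc=(scc[0]=?,scc[1]=?,scc[2]=0,scc[3]=?,scc[4]=?)
step 4: low=(low[0]=0,low[1]=0,low[2]=3,low[3]=?,low[4]=0); scc=(scc[0]=1,scc[1]=1,scc[2]=0,scc[3]=?,scc[4]=1)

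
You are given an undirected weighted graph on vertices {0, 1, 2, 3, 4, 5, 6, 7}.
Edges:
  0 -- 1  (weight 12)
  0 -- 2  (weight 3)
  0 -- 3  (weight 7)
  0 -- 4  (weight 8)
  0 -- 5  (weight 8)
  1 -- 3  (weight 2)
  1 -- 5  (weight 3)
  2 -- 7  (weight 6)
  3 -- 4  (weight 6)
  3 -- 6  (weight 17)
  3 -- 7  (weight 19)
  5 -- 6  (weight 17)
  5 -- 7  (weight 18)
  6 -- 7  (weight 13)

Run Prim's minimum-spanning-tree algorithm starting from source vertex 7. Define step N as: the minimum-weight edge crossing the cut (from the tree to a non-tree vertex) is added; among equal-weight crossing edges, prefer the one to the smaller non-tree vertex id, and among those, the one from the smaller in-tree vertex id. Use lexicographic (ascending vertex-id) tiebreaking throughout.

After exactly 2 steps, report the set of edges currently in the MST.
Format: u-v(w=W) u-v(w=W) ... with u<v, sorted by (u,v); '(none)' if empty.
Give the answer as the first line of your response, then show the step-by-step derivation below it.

0-2(w=3) 2-7(w=6)

step 1: add edge 2-7 (w=6); MST = {2-7(w=6)}
step 2: add edge 0-2 (w=3); MST = {0-2(w=3) 2-7(w=6)}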